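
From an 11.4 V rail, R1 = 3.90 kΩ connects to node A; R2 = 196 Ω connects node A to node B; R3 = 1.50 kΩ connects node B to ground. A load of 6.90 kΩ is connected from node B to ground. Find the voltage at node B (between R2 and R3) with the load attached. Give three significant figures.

V ≈ 2.64 V

At node B, R3 is in parallel with the load: R3‖R_L = 1232 Ω.
Below node A the resistance is R2 + (R3‖R_L) = 1428 Ω, so V_A = 11.4 × 1428/5328 = 3.056 V.
Then V_B = V_A × (R3‖R_L)/(R2 + R3‖R_L) = 3.056 × 1232/1428 = 2.64 V.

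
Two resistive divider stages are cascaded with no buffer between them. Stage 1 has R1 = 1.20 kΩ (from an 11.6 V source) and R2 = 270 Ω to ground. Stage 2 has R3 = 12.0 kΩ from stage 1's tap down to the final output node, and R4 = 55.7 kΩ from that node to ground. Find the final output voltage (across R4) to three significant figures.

V_out ≈ 1.75 V

Stage 2 presents R3+R4 = 67700 Ω as a load on stage 1's tap.
Stage 1's lower leg becomes R2‖(R3+R4) = 268.9 Ω, so V_mid = 11.6 × 268.9/1469 = 2.124 V.
Stage 2 is itself unloaded: V_out = V_mid × R4/(R3+R4) = 2.124 × 55700/67700 = 1.75 V.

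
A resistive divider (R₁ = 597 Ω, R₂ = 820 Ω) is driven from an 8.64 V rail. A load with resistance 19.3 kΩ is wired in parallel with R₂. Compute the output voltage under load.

The load sits in parallel with R₂: R₂‖R_L = (820 × 19300) / (820 + 19300) = 786.6 Ω.
V_out = 8.64 × 786.6 / (597 + 786.6) = 8.64 × 786.6/1384 = 4.91 V.

V_out ≈ 4.91 V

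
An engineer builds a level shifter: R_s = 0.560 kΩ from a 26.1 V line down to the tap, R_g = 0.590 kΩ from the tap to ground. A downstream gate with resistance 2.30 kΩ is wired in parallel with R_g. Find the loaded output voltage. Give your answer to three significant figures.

V_out ≈ 11.9 V

The load sits in parallel with R_g: R_g‖R_L = (590 × 2300) / (590 + 2300) = 469.6 Ω.
V_out = 26.1 × 469.6 / (560 + 469.6) = 26.1 × 469.6/1030 = 11.9 V.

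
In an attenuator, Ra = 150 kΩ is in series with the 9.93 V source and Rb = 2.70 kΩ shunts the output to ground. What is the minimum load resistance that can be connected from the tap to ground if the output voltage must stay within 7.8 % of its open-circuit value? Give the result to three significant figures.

Output resistance R_th = Ra‖Rb = (150 × 2.70)/152.7 = 2.652 kΩ.
The fractional drop is R_th/(R_th + R_L); requiring this ≤ 0.0780 gives R_L ≥ R_th(1/0.0780 − 1) = 2.652 × 11.82 = 31.4 kΩ.

R_L(min) ≈ 31.4 kΩ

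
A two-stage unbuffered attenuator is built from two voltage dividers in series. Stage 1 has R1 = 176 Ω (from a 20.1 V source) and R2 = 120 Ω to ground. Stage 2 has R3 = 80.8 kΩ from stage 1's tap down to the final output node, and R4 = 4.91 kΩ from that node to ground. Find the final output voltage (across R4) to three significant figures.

Stage 2 presents R3+R4 = 85710 Ω as a load on stage 1's tap.
Stage 1's lower leg becomes R2‖(R3+R4) = 119.8 Ω, so V_mid = 20.1 × 119.8/295.8 = 8.142 V.
Stage 2 is itself unloaded: V_out = V_mid × R4/(R3+R4) = 8.142 × 4910/85710 = 0.466 V.

V_out ≈ 0.466 V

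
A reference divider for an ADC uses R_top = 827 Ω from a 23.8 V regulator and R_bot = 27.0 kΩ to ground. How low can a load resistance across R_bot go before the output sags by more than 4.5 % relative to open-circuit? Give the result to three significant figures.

Output resistance R_th = R_top‖R_bot = (827 × 27000)/27830 = 802.4 Ω.
The fractional drop is R_th/(R_th + R_L); requiring this ≤ 0.0450 gives R_L ≥ R_th(1/0.0450 − 1) = 802.4 × 21.22 = 17.0 kΩ.

R_L(min) ≈ 17.0 kΩ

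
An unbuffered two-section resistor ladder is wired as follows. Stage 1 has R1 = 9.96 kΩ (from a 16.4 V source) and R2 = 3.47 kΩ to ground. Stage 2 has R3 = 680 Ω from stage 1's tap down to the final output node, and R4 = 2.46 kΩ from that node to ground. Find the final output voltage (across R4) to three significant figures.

Stage 2 presents R3+R4 = 3140 Ω as a load on stage 1's tap.
Stage 1's lower leg becomes R2‖(R3+R4) = 1648 Ω, so V_mid = 16.4 × 1648/11610 = 2.329 V.
Stage 2 is itself unloaded: V_out = V_mid × R4/(R3+R4) = 2.329 × 2460/3140 = 1.82 V.

V_out ≈ 1.82 V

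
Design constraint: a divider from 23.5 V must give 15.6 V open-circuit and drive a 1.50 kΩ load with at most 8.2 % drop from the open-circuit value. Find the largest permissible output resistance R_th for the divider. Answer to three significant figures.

R_th ≤ 134 Ω

Loading drop = R_th/(R_th + R_L) ≤ 0.0820, so R_th ≤ R_L · ε/(1−ε) = 1.50 kΩ × 0.0820/0.9180 = 134 Ω.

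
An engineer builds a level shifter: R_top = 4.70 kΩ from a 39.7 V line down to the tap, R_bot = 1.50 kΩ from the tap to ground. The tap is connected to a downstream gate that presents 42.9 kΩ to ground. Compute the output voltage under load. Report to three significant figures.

The load sits in parallel with R_bot: R_bot‖R_L = (1.50 × 42.9) / (1.50 + 42.9) = 1.449 kΩ.
V_out = 39.7 × 1.449 / (4.70 + 1.449) = 39.7 × 1.449/6.149 = 9.36 V.
(Unloaded it would have been 9.60 V.)

V_out ≈ 9.36 V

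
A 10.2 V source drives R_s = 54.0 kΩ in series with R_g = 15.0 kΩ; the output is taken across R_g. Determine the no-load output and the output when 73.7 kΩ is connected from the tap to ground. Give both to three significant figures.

Unloaded: 2.22 V; loaded: 1.91 V

Open-circuit: V = 10.2 × 15.0/(54.0 + 15.0) = 2.22 V.
With the load, R_g becomes R_g‖R_L = 12.46 kΩ, so V = 10.2 × 12.46/66.46 = 1.91 V.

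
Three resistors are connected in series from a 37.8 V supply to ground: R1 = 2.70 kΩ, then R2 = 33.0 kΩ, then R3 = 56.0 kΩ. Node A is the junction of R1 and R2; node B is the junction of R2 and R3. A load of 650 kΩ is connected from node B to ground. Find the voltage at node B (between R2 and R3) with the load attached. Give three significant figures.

V ≈ 22.3 V

At node B, R3 is in parallel with the load: R3‖R_L = 51.56 kΩ.
Below node A the resistance is R2 + (R3‖R_L) = 84.56 kΩ, so V_A = 37.8 × 84.56/87.26 = 36.63 V.
Then V_B = V_A × (R3‖R_L)/(R2 + R3‖R_L) = 36.63 × 51.56/84.56 = 22.3 V.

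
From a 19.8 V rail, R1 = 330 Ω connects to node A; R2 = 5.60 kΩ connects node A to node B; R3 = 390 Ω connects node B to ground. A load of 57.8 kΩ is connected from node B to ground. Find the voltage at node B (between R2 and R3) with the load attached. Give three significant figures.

V ≈ 1.21 V

At node B, R3 is in parallel with the load: R3‖R_L = 387.4 Ω.
Below node A the resistance is R2 + (R3‖R_L) = 5987 Ω, so V_A = 19.8 × 5987/6317 = 18.77 V.
Then V_B = V_A × (R3‖R_L)/(R2 + R3‖R_L) = 18.77 × 387.4/5987 = 1.21 V.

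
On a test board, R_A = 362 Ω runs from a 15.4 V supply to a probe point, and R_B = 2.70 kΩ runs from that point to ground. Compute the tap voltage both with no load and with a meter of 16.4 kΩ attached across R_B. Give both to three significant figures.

Open-circuit: V = 15.4 × 2700/(362 + 2700) = 13.6 V.
With the load, R_B becomes R_B‖R_L = 2318 Ω, so V = 15.4 × 2318/2680 = 13.3 V.

Unloaded: 13.6 V; loaded: 13.3 V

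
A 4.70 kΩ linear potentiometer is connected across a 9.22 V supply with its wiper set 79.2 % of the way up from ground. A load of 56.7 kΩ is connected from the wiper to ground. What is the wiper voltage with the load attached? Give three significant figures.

The wiper splits the pot into (1−α)R = 977.6 Ω above and αR = 3722 Ω below.
Lower section ‖ load = 3493 Ω.
V_wiper = 9.22 × 3493/(977.6 + 3493) = 7.20 V.

V ≈ 7.20 V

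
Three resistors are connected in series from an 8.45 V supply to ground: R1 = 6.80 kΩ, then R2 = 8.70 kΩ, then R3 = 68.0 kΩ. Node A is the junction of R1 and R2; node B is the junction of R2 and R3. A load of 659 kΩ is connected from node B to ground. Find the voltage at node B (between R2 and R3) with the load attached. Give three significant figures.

At node B, R3 is in parallel with the load: R3‖R_L = 61.64 kΩ.
Below node A the resistance is R2 + (R3‖R_L) = 70.34 kΩ, so V_A = 8.45 × 70.34/77.14 = 7.705 V.
Then V_B = V_A × (R3‖R_L)/(R2 + R3‖R_L) = 7.705 × 61.64/70.34 = 6.75 V.

V ≈ 6.75 V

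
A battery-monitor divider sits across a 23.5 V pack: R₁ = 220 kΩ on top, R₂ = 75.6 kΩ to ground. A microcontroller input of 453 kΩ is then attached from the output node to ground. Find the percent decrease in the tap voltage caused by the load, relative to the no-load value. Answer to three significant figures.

Unloaded V = 23.5 × 75.6/295.6 = 6.0101 V.
Loaded: R₂‖R_L = 64.79 kΩ, giving V = 23.5 × 64.79/284.8 = 5.3461 V.
Drop = (6.0101 − 5.3461) / 6.0101 = 11.0 %.

11.0 %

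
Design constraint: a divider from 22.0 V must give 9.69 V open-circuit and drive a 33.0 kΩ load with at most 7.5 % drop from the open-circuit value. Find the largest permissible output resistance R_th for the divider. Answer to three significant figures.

R_th ≤ 2.68 kΩ

Loading drop = R_th/(R_th + R_L) ≤ 0.0750, so R_th ≤ R_L · ε/(1−ε) = 33.0 kΩ × 0.0750/0.9250 = 2.68 kΩ.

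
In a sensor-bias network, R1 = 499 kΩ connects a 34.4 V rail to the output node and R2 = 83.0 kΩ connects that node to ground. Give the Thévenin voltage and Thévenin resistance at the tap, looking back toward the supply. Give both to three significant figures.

V_th = 4.91 V, R_th = 71.2 kΩ

V_th is the open-circuit tap voltage: 34.4 × 83.0/(499 + 83.0) = 4.91 V.
With the supply zeroed, R1 and R2 appear in parallel from the tap: R_th = R1‖R2 = (499 × 83.0)/582.0 = 71.2 kΩ.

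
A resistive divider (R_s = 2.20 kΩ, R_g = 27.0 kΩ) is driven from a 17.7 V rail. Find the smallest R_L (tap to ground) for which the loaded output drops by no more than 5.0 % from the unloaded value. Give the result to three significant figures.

R_L(min) ≈ 38.7 kΩ

Output resistance R_th = R_s‖R_g = (2.20 × 27.0)/29.20 = 2.034 kΩ.
The fractional drop is R_th/(R_th + R_L); requiring this ≤ 0.0500 gives R_L ≥ R_th(1/0.0500 − 1) = 2.034 × 19.00 = 38.7 kΩ.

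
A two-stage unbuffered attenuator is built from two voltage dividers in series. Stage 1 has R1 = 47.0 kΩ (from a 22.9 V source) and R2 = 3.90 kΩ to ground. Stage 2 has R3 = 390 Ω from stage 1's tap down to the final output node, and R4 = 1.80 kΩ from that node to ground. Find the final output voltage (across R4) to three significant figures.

Stage 2 presents R3+R4 = 2190 Ω as a load on stage 1's tap.
Stage 1's lower leg becomes R2‖(R3+R4) = 1402 Ω, so V_mid = 22.9 × 1402/48400 = 0.6635 V.
Stage 2 is itself unloaded: V_out = V_mid × R4/(R3+R4) = 0.6635 × 1800/2190 = 0.545 V.

V_out ≈ 0.545 V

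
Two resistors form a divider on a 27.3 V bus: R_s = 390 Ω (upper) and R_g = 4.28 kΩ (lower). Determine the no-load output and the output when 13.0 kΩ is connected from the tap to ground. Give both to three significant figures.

Unloaded: 25.0 V; loaded: 24.4 V

Open-circuit: V = 27.3 × 4280/(390 + 4280) = 25.0 V.
With the load, R_g becomes R_g‖R_L = 3220 Ω, so V = 27.3 × 3220/3610 = 24.4 V.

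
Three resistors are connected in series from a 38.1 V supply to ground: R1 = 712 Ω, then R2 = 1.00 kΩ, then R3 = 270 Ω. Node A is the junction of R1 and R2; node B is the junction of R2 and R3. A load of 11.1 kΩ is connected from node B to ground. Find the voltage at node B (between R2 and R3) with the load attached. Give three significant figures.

At node B, R3 is in parallel with the load: R3‖R_L = 263.6 Ω.
Below node A the resistance is R2 + (R3‖R_L) = 1264 Ω, so V_A = 38.1 × 1264/1976 = 24.37 V.
Then V_B = V_A × (R3‖R_L)/(R2 + R3‖R_L) = 24.37 × 263.6/1264 = 5.08 V.

V ≈ 5.08 V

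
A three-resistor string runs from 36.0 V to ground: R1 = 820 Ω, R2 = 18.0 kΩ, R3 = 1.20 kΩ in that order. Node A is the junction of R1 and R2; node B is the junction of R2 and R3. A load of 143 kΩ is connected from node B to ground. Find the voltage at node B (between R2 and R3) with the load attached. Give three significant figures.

At node B, R3 is in parallel with the load: R3‖R_L = 1190 Ω.
Below node A the resistance is R2 + (R3‖R_L) = 19190 Ω, so V_A = 36.0 × 19190/20010 = 34.52 V.
Then V_B = V_A × (R3‖R_L)/(R2 + R3‖R_L) = 34.52 × 1190/19190 = 2.14 V.

V ≈ 2.14 V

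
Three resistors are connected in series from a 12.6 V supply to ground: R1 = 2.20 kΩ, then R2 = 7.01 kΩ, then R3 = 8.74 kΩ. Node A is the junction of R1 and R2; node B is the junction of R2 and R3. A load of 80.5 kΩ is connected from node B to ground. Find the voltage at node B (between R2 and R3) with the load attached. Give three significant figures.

V ≈ 5.81 V

At node B, R3 is in parallel with the load: R3‖R_L = 7.884 kΩ.
Below node A the resistance is R2 + (R3‖R_L) = 14.89 kΩ, so V_A = 12.6 × 14.89/17.09 = 10.98 V.
Then V_B = V_A × (R3‖R_L)/(R2 + R3‖R_L) = 10.98 × 7.884/14.89 = 5.81 V.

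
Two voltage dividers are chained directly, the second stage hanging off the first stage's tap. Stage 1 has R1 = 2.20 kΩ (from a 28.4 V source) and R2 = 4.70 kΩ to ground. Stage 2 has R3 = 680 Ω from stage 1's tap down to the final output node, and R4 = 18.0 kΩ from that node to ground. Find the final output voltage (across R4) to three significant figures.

V_out ≈ 17.3 V

Stage 2 presents R3+R4 = 18680 Ω as a load on stage 1's tap.
Stage 1's lower leg becomes R2‖(R3+R4) = 3755 Ω, so V_mid = 28.4 × 3755/5955 = 17.91 V.
Stage 2 is itself unloaded: V_out = V_mid × R4/(R3+R4) = 17.91 × 18000/18680 = 17.3 V.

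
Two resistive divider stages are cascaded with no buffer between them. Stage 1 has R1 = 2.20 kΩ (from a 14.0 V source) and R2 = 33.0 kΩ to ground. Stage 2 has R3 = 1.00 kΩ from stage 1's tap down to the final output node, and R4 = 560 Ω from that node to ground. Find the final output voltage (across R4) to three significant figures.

Stage 2 presents R3+R4 = 1560 Ω as a load on stage 1's tap.
Stage 1's lower leg becomes R2‖(R3+R4) = 1490 Ω, so V_mid = 14.0 × 1490/3690 = 5.652 V.
Stage 2 is itself unloaded: V_out = V_mid × R4/(R3+R4) = 5.652 × 560/1560 = 2.03 V.

V_out ≈ 2.03 V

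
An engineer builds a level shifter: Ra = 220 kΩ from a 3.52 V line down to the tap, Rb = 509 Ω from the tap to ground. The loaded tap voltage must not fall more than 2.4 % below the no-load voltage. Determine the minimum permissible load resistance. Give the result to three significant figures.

Output resistance R_th = Ra‖Rb = (220000 × 509)/220500 = 507.8 Ω.
The fractional drop is R_th/(R_th + R_L); requiring this ≤ 0.0240 gives R_L ≥ R_th(1/0.0240 − 1) = 507.8 × 40.67 = 20.7 kΩ.

R_L(min) ≈ 20.7 kΩ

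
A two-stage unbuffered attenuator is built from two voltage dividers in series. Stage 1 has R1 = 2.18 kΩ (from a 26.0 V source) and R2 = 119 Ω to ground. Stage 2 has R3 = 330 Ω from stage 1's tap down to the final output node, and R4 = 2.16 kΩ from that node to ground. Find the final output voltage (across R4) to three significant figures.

V_out ≈ 1.12 V

Stage 2 presents R3+R4 = 2490 Ω as a load on stage 1's tap.
Stage 1's lower leg becomes R2‖(R3+R4) = 113.6 Ω, so V_mid = 26.0 × 113.6/2294 = 1.287 V.
Stage 2 is itself unloaded: V_out = V_mid × R4/(R3+R4) = 1.287 × 2160/2490 = 1.12 V.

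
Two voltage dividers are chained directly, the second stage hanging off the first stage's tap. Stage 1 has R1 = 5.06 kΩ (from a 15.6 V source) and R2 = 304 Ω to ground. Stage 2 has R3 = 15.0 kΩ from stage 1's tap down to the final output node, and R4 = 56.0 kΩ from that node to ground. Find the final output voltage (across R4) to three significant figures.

V_out ≈ 0.695 V

Stage 2 presents R3+R4 = 71000 Ω as a load on stage 1's tap.
Stage 1's lower leg becomes R2‖(R3+R4) = 302.7 Ω, so V_mid = 15.6 × 302.7/5363 = 0.8806 V.
Stage 2 is itself unloaded: V_out = V_mid × R4/(R3+R4) = 0.8806 × 56000/71000 = 0.695 V.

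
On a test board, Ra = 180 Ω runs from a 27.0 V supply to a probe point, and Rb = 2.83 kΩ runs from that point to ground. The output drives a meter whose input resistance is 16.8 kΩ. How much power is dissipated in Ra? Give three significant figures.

P ≈ 19.4 mW

Total resistance from the source is Ra + (Rb‖R_L) = 2602 Ω, so I = 27.0/2602 Ω = 10.38 mA.
P = I²·Ra = (10.38 mA)² × 180 Ω = 19.4 mW.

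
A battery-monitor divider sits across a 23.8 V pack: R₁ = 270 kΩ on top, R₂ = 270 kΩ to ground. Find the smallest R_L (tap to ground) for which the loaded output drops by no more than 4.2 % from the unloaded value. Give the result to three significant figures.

Output resistance R_th = R₁‖R₂ = (270 × 270)/540.0 = 135.0 kΩ.
The fractional drop is R_th/(R_th + R_L); requiring this ≤ 0.0420 gives R_L ≥ R_th(1/0.0420 − 1) = 135.0 × 22.81 = 3.08 MΩ.

R_L(min) ≈ 3.08 MΩ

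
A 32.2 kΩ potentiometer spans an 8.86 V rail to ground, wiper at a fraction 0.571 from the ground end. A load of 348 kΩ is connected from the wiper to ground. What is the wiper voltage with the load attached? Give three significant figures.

V ≈ 4.95 V

The wiper splits the pot into (1−α)R = 13.81 kΩ above and αR = 18.39 kΩ below.
Lower section ‖ load = 17.46 kΩ.
V_wiper = 8.86 × 17.46/(13.81 + 17.46) = 4.95 V.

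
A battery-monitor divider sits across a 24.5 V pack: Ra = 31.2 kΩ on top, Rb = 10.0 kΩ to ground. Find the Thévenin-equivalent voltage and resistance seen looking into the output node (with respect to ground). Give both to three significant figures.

V_th = 5.95 V, R_th = 7.57 kΩ

V_th is the open-circuit tap voltage: 24.5 × 10.0/(31.2 + 10.0) = 5.95 V.
With the supply zeroed, Ra and Rb appear in parallel from the tap: R_th = Ra‖Rb = (31.2 × 10.0)/41.20 = 7.57 kΩ.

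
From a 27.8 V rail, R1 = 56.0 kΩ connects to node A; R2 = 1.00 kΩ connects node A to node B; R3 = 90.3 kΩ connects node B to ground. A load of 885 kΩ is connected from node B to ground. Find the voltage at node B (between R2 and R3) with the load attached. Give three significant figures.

V ≈ 16.4 V

At node B, R3 is in parallel with the load: R3‖R_L = 81.94 kΩ.
Below node A the resistance is R2 + (R3‖R_L) = 82.94 kΩ, so V_A = 27.8 × 82.94/138.9 = 16.60 V.
Then V_B = V_A × (R3‖R_L)/(R2 + R3‖R_L) = 16.60 × 81.94/82.94 = 16.4 V.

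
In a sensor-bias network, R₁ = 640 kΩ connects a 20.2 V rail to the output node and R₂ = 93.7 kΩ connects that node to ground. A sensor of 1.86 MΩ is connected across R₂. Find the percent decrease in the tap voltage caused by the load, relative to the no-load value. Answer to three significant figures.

4.21 %

The divider's output (Thévenin) resistance is R₁‖R₂ = 81.73 kΩ.
Fractional drop under load = R_th/(R_th + R_L) = 81.73 / (81.73 + 1860) = 0.04209.
So the output falls by 4.21 %.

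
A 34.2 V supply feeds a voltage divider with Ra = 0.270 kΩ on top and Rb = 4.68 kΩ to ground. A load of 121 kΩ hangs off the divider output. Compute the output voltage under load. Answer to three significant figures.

The load sits in parallel with Rb: Rb‖R_L = (4680 × 121000) / (4680 + 121000) = 4506 Ω.
V_out = 34.2 × 4506 / (270 + 4506) = 34.2 × 4506/4776 = 32.3 V.

V_out ≈ 32.3 V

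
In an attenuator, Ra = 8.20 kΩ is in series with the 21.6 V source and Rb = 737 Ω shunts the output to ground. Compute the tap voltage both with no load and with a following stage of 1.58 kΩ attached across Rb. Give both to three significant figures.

Unloaded: 1.78 V; loaded: 1.25 V

Open-circuit: V = 21.6 × 737/(8200 + 737) = 1.78 V.
With the load, Rb becomes Rb‖R_L = 502.6 Ω, so V = 21.6 × 502.6/8703 = 1.25 V.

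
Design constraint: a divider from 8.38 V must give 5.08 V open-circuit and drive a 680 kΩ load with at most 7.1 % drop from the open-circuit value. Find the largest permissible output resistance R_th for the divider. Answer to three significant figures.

Loading drop = R_th/(R_th + R_L) ≤ 0.0710, so R_th ≤ R_L · ε/(1−ε) = 680 kΩ × 0.0710/0.9290 = 52.0 kΩ.
(Any R1, R2 with R2/(R1+R2) = 0.606 and R1‖R2 ≤ 52.0 kΩ will meet the spec.)

R_th ≤ 52.0 kΩ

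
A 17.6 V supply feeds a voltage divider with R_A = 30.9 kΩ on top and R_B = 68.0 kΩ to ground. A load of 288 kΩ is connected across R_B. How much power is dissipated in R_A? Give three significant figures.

Total resistance from the source is R_A + (R_B‖R_L) = 85.91 kΩ, so I = 17.6/85.91 kΩ = 0.2049 mA.
P = I²·R_A = (0.2049 mA)² × 30.9 kΩ = 1.30 mW.

P ≈ 1.30 mW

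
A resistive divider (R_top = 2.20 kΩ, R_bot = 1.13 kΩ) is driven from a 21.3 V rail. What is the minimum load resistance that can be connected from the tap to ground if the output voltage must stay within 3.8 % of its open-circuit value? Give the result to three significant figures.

Output resistance R_th = R_top‖R_bot = (2200 × 1130)/3330 = 746.5 Ω.
The fractional drop is R_th/(R_th + R_L); requiring this ≤ 0.0380 gives R_L ≥ R_th(1/0.0380 − 1) = 746.5 × 25.32 = 18.9 kΩ.

R_L(min) ≈ 18.9 kΩ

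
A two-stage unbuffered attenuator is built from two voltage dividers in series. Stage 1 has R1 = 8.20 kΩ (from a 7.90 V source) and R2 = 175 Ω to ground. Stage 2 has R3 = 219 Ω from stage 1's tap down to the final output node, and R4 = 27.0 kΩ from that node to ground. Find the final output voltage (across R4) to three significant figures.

V_out ≈ 0.163 V

Stage 2 presents R3+R4 = 27220 Ω as a load on stage 1's tap.
Stage 1's lower leg becomes R2‖(R3+R4) = 173.9 Ω, so V_mid = 7.90 × 173.9/8374 = 0.1640 V.
Stage 2 is itself unloaded: V_out = V_mid × R4/(R3+R4) = 0.1640 × 27000/27220 = 0.163 V.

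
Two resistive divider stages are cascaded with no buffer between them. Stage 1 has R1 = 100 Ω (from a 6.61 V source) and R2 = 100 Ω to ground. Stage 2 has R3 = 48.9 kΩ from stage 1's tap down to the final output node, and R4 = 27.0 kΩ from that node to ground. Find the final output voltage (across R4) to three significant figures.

Stage 2 presents R3+R4 = 75900 Ω as a load on stage 1's tap.
Stage 1's lower leg becomes R2‖(R3+R4) = 99.87 Ω, so V_mid = 6.61 × 99.87/199.9 = 3.303 V.
Stage 2 is itself unloaded: V_out = V_mid × R4/(R3+R4) = 3.303 × 27000/75900 = 1.17 V.

V_out ≈ 1.17 V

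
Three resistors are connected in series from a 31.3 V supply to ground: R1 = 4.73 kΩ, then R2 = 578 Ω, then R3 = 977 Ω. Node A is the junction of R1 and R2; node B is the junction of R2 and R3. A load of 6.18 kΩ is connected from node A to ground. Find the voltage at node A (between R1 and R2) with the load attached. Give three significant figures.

V ≈ 6.51 V

Below node A the series string R2+R3 = 1555 Ω sits in parallel with the 6180 Ω load: 1242 Ω.
V_A = 31.3 × 1242/(4730 + 1242) = 6.51 V.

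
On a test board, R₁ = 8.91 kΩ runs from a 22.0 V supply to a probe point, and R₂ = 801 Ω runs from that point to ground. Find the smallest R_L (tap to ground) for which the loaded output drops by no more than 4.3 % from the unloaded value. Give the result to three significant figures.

R_L(min) ≈ 16.4 kΩ

Output resistance R_th = R₁‖R₂ = (8910 × 801)/9711 = 734.9 Ω.
The fractional drop is R_th/(R_th + R_L); requiring this ≤ 0.0430 gives R_L ≥ R_th(1/0.0430 − 1) = 734.9 × 22.26 = 16.4 kΩ.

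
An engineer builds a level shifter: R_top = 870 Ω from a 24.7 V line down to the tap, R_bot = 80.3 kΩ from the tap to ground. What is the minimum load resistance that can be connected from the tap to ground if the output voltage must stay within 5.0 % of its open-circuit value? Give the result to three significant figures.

Output resistance R_th = R_top‖R_bot = (870 × 80300)/81170 = 860.7 Ω.
The fractional drop is R_th/(R_th + R_L); requiring this ≤ 0.0500 gives R_L ≥ R_th(1/0.0500 − 1) = 860.7 × 19.00 = 16.4 kΩ.

R_L(min) ≈ 16.4 kΩ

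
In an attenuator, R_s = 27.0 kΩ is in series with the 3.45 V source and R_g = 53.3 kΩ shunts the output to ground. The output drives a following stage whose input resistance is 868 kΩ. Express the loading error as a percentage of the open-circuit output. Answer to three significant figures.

2.02 %

The divider's output (Thévenin) resistance is R_s‖R_g = 17.92 kΩ.
Fractional drop under load = R_th/(R_th + R_L) = 17.92 / (17.92 + 868) = 0.02023.
So the output falls by 2.02 %.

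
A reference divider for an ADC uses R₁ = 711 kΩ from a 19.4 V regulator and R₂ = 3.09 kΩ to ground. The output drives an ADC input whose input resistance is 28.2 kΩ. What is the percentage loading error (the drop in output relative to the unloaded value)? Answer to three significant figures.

The divider's output (Thévenin) resistance is R₁‖R₂ = 3.077 kΩ.
Fractional drop under load = R_th/(R_th + R_L) = 3.077 / (3.077 + 28.2) = 0.09837.
So the output falls by 9.84 %.

9.84 %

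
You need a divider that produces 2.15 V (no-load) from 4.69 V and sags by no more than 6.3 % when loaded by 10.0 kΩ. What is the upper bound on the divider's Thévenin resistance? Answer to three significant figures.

Loading drop = R_th/(R_th + R_L) ≤ 0.0630, so R_th ≤ R_L · ε/(1−ε) = 10.0 kΩ × 0.0630/0.9370 = 672 Ω.

R_th ≤ 672 Ω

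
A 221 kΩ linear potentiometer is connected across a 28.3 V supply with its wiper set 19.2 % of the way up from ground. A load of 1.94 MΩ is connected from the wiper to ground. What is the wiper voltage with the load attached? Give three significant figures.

The wiper splits the pot into (1−α)R = 178.6 kΩ above and αR = 42.43 kΩ below.
Lower section ‖ load = 41.52 kΩ.
V_wiper = 28.3 × 41.52/(178.6 + 41.52) = 5.34 V.

V ≈ 5.34 V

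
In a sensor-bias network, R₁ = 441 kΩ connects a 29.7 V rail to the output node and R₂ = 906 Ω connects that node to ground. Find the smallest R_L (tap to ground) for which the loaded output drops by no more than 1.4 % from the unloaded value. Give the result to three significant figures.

Output resistance R_th = R₁‖R₂ = (441000 × 906)/441900 = 904.1 Ω.
The fractional drop is R_th/(R_th + R_L); requiring this ≤ 0.0140 gives R_L ≥ R_th(1/0.0140 − 1) = 904.1 × 70.43 = 63.7 kΩ.

R_L(min) ≈ 63.7 kΩ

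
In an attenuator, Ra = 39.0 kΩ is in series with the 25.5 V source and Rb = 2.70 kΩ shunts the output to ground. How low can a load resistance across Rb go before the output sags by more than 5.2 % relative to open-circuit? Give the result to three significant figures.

R_L(min) ≈ 46.0 kΩ

Output resistance R_th = Ra‖Rb = (39.0 × 2.70)/41.70 = 2.525 kΩ.
The fractional drop is R_th/(R_th + R_L); requiring this ≤ 0.0520 gives R_L ≥ R_th(1/0.0520 − 1) = 2.525 × 18.23 = 46.0 kΩ.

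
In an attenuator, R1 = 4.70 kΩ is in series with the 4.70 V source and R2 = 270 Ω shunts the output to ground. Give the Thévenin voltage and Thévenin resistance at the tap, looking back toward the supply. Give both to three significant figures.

V_th = 0.255 V, R_th = 255 Ω

V_th is the open-circuit tap voltage: 4.70 × 270/(4700 + 270) = 0.255 V.
With the supply zeroed, R1 and R2 appear in parallel from the tap: R_th = R1‖R2 = (4700 × 270)/4970 = 255 Ω.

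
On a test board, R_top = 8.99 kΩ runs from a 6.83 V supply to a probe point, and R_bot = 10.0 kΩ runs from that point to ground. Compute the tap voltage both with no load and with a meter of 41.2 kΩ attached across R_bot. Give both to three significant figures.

Open-circuit: V = 6.83 × 10.0/(8.99 + 10.0) = 3.60 V.
With the load, R_bot becomes R_bot‖R_L = 8.047 kΩ, so V = 6.83 × 8.047/17.04 = 3.23 V.

Unloaded: 3.60 V; loaded: 3.23 V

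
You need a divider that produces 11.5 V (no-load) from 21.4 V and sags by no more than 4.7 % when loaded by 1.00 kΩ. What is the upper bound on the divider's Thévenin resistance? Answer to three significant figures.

R_th ≤ 49.3 Ω

Loading drop = R_th/(R_th + R_L) ≤ 0.0470, so R_th ≤ R_L · ε/(1−ε) = 1.00 kΩ × 0.0470/0.9530 = 49.3 Ω.
(Any R1, R2 with R2/(R1+R2) = 0.537 and R1‖R2 ≤ 49.3 Ω will meet the spec.)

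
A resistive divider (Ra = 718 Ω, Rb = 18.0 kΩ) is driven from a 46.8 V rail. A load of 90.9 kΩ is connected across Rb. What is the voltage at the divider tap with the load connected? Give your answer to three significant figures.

The load sits in parallel with Rb: Rb‖R_L = (18000 × 90900) / (18000 + 90900) = 15020 Ω.
V_out = 46.8 × 15020 / (718 + 15020) = 46.8 × 15020/15740 = 44.7 V.

V_out ≈ 44.7 V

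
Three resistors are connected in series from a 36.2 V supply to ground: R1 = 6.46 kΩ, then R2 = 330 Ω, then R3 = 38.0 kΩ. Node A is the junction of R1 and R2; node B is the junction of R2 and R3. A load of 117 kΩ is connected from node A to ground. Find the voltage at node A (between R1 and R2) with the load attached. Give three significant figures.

Below node A the series string R2+R3 = 38330 Ω sits in parallel with the 117000 Ω load: 28870 Ω.
V_A = 36.2 × 28870/(6460 + 28870) = 29.6 V.

V ≈ 29.6 V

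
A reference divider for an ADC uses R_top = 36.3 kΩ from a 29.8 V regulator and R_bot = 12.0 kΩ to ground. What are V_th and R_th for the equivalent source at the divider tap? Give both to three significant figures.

V_th = 7.40 V, R_th = 9.02 kΩ

V_th is the open-circuit tap voltage: 29.8 × 12.0/(36.3 + 12.0) = 7.40 V.
With the supply zeroed, R_top and R_bot appear in parallel from the tap: R_th = R_top‖R_bot = (36.3 × 12.0)/48.30 = 9.02 kΩ.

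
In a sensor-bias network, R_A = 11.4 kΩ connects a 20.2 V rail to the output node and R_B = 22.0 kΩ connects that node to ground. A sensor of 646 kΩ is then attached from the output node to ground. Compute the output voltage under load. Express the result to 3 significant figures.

The load sits in parallel with R_B: R_B‖R_L = (22.0 × 646) / (22.0 + 646) = 21.28 kΩ.
V_out = 20.2 × 21.28 / (11.4 + 21.28) = 20.2 × 21.28/32.68 = 13.2 V.
(Unloaded it would have been 13.3 V.)

V_out ≈ 13.2 V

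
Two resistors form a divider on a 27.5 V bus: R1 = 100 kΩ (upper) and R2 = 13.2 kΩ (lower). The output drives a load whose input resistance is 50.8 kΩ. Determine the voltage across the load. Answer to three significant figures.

The load sits in parallel with R2: R2‖R_L = (13.2 × 50.8) / (13.2 + 50.8) = 10.48 kΩ.
V_out = 27.5 × 10.48 / (100 + 10.48) = 27.5 × 10.48/110.5 = 2.61 V.

V_out ≈ 2.61 V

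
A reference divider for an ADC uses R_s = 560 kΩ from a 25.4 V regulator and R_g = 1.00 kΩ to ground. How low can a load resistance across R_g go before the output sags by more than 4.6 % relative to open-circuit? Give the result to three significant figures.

Output resistance R_th = R_s‖R_g = (560000 × 1000)/561000 = 998.2 Ω.
The fractional drop is R_th/(R_th + R_L); requiring this ≤ 0.0460 gives R_L ≥ R_th(1/0.0460 − 1) = 998.2 × 20.74 = 20.7 kΩ.

R_L(min) ≈ 20.7 kΩ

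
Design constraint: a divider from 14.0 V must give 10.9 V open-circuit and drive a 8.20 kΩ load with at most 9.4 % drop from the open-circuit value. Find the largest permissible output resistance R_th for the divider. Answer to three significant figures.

Loading drop = R_th/(R_th + R_L) ≤ 0.0940, so R_th ≤ R_L · ε/(1−ε) = 8.20 kΩ × 0.0940/0.9060 = 851 Ω.

R_th ≤ 851 Ω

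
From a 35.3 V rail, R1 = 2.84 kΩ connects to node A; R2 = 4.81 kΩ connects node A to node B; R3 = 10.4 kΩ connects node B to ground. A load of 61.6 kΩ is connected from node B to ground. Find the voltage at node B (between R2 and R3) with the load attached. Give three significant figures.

At node B, R3 is in parallel with the load: R3‖R_L = 8.898 kΩ.
Below node A the resistance is R2 + (R3‖R_L) = 13.71 kΩ, so V_A = 35.3 × 13.71/16.55 = 29.24 V.
Then V_B = V_A × (R3‖R_L)/(R2 + R3‖R_L) = 29.24 × 8.898/13.71 = 19.0 V.

V ≈ 19.0 V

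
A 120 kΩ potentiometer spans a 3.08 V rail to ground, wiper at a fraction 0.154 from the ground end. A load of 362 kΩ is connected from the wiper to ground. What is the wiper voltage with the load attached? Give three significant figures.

V ≈ 0.455 V

The wiper splits the pot into (1−α)R = 101.5 kΩ above and αR = 18.48 kΩ below.
Lower section ‖ load = 17.58 kΩ.
V_wiper = 3.08 × 17.58/(101.5 + 17.58) = 0.455 V.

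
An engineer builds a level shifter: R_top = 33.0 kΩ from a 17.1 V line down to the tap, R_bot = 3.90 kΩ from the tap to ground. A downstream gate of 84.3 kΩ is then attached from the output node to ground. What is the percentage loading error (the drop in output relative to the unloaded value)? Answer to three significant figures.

3.97 %

The divider's output (Thévenin) resistance is R_top‖R_bot = 3.488 kΩ.
Fractional drop under load = R_th/(R_th + R_L) = 3.488 / (3.488 + 84.3) = 0.03973.
So the output falls by 3.97 %.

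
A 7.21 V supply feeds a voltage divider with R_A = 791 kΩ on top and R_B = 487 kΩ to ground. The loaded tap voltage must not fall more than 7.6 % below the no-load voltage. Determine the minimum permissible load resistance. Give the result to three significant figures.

R_L(min) ≈ 3.66 MΩ

Output resistance R_th = R_A‖R_B = (791 × 487)/1278 = 301.4 kΩ.
The fractional drop is R_th/(R_th + R_L); requiring this ≤ 0.0760 gives R_L ≥ R_th(1/0.0760 − 1) = 301.4 × 12.16 = 3.66 MΩ.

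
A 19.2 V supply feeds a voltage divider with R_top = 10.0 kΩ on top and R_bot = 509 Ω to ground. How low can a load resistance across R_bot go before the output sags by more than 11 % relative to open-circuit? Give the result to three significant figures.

Output resistance R_th = R_top‖R_bot = (10000 × 509)/10510 = 484.3 Ω.
The fractional drop is R_th/(R_th + R_L); requiring this ≤ 0.110 gives R_L ≥ R_th(1/0.110 − 1) = 484.3 × 8.091 = 3.92 kΩ.

R_L(min) ≈ 3.92 kΩ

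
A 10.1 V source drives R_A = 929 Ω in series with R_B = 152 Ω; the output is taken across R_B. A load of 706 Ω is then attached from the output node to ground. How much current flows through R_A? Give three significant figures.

R_B‖R_L = 125.1 Ω, so the source sees R_A + R_B‖R_L = 1054 Ω.
I = 10.1 V / 1054 Ω = 9.58 mA.

I ≈ 9.58 mA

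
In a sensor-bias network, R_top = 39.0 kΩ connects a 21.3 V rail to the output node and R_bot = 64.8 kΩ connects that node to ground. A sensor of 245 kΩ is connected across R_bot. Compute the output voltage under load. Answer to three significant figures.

V_out ≈ 12.1 V

The load sits in parallel with R_bot: R_bot‖R_L = (64.8 × 245) / (64.8 + 245) = 51.25 kΩ.
V_out = 21.3 × 51.25 / (39.0 + 51.25) = 21.3 × 51.25/90.25 = 12.1 V.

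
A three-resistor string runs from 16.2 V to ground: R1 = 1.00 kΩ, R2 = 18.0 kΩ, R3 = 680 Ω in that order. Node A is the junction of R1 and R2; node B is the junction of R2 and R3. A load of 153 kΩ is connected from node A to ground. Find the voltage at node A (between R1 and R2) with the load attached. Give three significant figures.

V ≈ 15.3 V

Below node A the series string R2+R3 = 18680 Ω sits in parallel with the 153000 Ω load: 16650 Ω.
V_A = 16.2 × 16650/(1000 + 16650) = 15.3 V.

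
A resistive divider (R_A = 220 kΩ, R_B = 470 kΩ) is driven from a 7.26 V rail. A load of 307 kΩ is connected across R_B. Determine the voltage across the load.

V_out ≈ 3.32 V

The load sits in parallel with R_B: R_B‖R_L = (470 × 307) / (470 + 307) = 185.7 kΩ.
V_out = 7.26 × 185.7 / (220 + 185.7) = 7.26 × 185.7/405.7 = 3.32 V.
(Unloaded it would have been 4.95 V.)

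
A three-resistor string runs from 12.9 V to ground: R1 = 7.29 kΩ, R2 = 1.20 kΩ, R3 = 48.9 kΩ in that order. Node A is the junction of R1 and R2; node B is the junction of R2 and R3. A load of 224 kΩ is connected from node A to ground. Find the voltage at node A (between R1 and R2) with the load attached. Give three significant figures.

Below node A the series string R2+R3 = 50.10 kΩ sits in parallel with the 224 kΩ load: 40.94 kΩ.
V_A = 12.9 × 40.94/(7.29 + 40.94) = 11.0 V.

V ≈ 11.0 V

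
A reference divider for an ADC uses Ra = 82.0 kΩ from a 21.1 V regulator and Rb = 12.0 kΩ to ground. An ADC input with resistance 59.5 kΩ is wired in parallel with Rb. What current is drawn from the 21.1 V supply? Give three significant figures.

Rb‖R_L = 9.986 kΩ, so the source sees Ra + Rb‖R_L = 91.99 kΩ.
I = 21.1 V / 91.99 kΩ = 0.229 mA.

I ≈ 0.229 mA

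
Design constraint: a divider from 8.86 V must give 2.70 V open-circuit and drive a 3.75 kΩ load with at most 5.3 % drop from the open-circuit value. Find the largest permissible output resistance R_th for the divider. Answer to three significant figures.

R_th ≤ 210 Ω

Loading drop = R_th/(R_th + R_L) ≤ 0.0530, so R_th ≤ R_L · ε/(1−ε) = 3.75 kΩ × 0.0530/0.9470 = 210 Ω.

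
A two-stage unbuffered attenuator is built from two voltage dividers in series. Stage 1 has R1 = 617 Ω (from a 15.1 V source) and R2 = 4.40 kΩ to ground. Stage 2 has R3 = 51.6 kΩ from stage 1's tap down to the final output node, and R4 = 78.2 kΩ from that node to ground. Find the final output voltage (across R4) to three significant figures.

Stage 2 presents R3+R4 = 129800 Ω as a load on stage 1's tap.
Stage 1's lower leg becomes R2‖(R3+R4) = 4256 Ω, so V_mid = 15.1 × 4256/4873 = 13.19 V.
Stage 2 is itself unloaded: V_out = V_mid × R4/(R3+R4) = 13.19 × 78200/129800 = 7.95 V.

V_out ≈ 7.95 V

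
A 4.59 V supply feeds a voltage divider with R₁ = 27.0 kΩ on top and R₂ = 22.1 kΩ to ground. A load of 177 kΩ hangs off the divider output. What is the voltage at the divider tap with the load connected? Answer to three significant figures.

V_out ≈ 1.93 V

The load sits in parallel with R₂: R₂‖R_L = (22.1 × 177) / (22.1 + 177) = 19.65 kΩ.
V_out = 4.59 × 19.65 / (27.0 + 19.65) = 4.59 × 19.65/46.65 = 1.93 V.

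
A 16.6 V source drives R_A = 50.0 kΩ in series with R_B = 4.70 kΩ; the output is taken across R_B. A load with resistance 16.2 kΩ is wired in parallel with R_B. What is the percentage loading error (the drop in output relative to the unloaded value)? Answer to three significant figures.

The divider's output (Thévenin) resistance is R_A‖R_B = 4.296 kΩ.
Fractional drop under load = R_th/(R_th + R_L) = 4.296 / (4.296 + 16.2) = 0.2096.
So the output falls by 21.0 %.

21.0 %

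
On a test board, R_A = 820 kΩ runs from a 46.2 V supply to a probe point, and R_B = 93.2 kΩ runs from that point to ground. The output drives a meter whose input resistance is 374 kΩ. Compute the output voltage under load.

The load sits in parallel with R_B: R_B‖R_L = (93.2 × 374) / (93.2 + 374) = 74.61 kΩ.
V_out = 46.2 × 74.61 / (820 + 74.61) = 46.2 × 74.61/894.6 = 3.85 V.

V_out ≈ 3.85 V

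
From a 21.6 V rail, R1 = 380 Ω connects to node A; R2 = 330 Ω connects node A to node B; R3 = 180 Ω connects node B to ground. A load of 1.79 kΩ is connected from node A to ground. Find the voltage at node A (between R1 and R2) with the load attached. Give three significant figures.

Below node A the series string R2+R3 = 510.0 Ω sits in parallel with the 1790 Ω load: 396.9 Ω.
V_A = 21.6 × 396.9/(380 + 396.9) = 11.0 V.

V ≈ 11.0 V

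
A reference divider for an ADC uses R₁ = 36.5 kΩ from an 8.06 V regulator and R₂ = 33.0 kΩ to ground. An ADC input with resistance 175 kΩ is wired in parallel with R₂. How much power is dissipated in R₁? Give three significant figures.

P ≈ 0.574 mW

Total resistance from the source is R₁ + (R₂‖R_L) = 64.26 kΩ, so I = 8.06/64.26 kΩ = 0.1254 mA.
P = I²·R₁ = (0.1254 mA)² × 36.5 kΩ = 0.574 mW.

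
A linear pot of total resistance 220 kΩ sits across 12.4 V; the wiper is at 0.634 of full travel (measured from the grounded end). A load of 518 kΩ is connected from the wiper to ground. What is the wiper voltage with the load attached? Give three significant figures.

V ≈ 7.16 V

The wiper splits the pot into (1−α)R = 80.52 kΩ above and αR = 139.5 kΩ below.
Lower section ‖ load = 109.9 kΩ.
V_wiper = 12.4 × 109.9/(80.52 + 109.9) = 7.16 V.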